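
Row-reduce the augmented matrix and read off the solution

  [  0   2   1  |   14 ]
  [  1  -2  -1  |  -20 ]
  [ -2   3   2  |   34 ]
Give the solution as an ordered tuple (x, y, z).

R1 <=> R2
  [  1  -2  -1  |  -20 ]
  [  0   2   1  |   14 ]
  [ -2   3   2  |   34 ]
R3 → R3 + 2·R1
  [ 1  -2  -1  |  -20 ]
  [ 0   2   1  |   14 ]
  [ 0  -1   0  |   -6 ]
R2 → 1/2·R2
  [ 1  -2   -1  |  -20 ]
  [ 0   1  1/2  |    7 ]
  [ 0  -1    0  |   -6 ]
R3 → R3 + R2
  [ 1  -2   -1  |  -20 ]
  [ 0   1  1/2  |    7 ]
  [ 0   0  1/2  |    1 ]
R3 → 2·R3
  [ 1  -2   -1  |  -20 ]
  [ 0   1  1/2  |    7 ]
  [ 0   0    1  |    2 ]
R2 → R2 − 1/2·R3
  [ 1  -2  -1  |  -20 ]
  [ 0   1   0  |    6 ]
  [ 0   0   1  |    2 ]
R1 → R1 + R3
  [ 1  -2  0  |  -18 ]
  [ 0   1  0  |    6 ]
  [ 0   0  1  |    2 ]
R1 → R1 + 2·R2
  [ 1  0  0  |  -6 ]
  [ 0  1  0  |   6 ]
  [ 0  0  1  |   2 ]
Reading off the last column: x = -6, y = 6, z = 2.

(-6, 6, 2)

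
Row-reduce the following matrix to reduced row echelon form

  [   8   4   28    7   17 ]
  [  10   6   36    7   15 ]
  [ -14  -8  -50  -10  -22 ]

ρ1 := 1/8·ρ1
  [   1  1/2  7/2  7/8  17/8 ]
  [  10    6   36    7    15 ]
  [ -14   -8  -50  -10   -22 ]
ρ2 := ρ2 − 10·ρ1
  [   1  1/2  7/2   7/8   17/8 ]
  [   0    1    1  -7/4  -25/4 ]
  [ -14   -8  -50   -10    -22 ]
ρ3 := ρ3 + 14·ρ1
  [ 1  1/2  7/2   7/8   17/8 ]
  [ 0    1    1  -7/4  -25/4 ]
  [ 0   -1   -1   9/4   31/4 ]
ρ3 := ρ3 + ρ2
  [ 1  1/2  7/2   7/8   17/8 ]
  [ 0    1    1  -7/4  -25/4 ]
  [ 0    0    0   1/2    3/2 ]
ρ3 := 2·ρ3
  [ 1  1/2  7/2   7/8   17/8 ]
  [ 0    1    1  -7/4  -25/4 ]
  [ 0    0    0     1      3 ]
ρ2 := ρ2 + 7/4·ρ3
  [ 1  1/2  7/2  7/8  17/8 ]
  [ 0    1    1    0    -1 ]
  [ 0    0    0    1     3 ]
ρ1 := ρ1 − 7/8·ρ3
  [ 1  1/2  7/2  0  -1/2 ]
  [ 0    1    1  0    -1 ]
  [ 0    0    0  1     3 ]
ρ1 := ρ1 − 1/2·ρ2
  [ 1  0  3  0   0 ]
  [ 0  1  1  0  -1 ]
  [ 0  0  0  1   3 ]

[[1, 0, 3, 0, 0], [0, 1, 1, 0, -1], [0, 0, 0, 1, 3]]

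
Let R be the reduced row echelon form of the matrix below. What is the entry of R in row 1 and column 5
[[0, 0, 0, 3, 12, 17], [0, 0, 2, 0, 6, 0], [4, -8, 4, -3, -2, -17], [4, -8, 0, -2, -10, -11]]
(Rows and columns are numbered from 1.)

r1 ↔ r3
  [ 4  -8  4  -3   -2  -17 ]
  [ 0   0  2   0    6    0 ]
  [ 0   0  0   3   12   17 ]
  [ 4  -8  0  -2  -10  -11 ]
r1 → 1/4·r1
  [ 1  -2  1  -3/4  -1/2  -17/4 ]
  [ 0   0  2     0     6      0 ]
  [ 0   0  0     3    12     17 ]
  [ 4  -8  0    -2   -10    -11 ]
r4 → r4 − 4·r1
  [ 1  -2   1  -3/4  -1/2  -17/4 ]
  [ 0   0   2     0     6      0 ]
  [ 0   0   0     3    12     17 ]
  [ 0   0  -4     1    -8      6 ]
r2 → 1/2·r2
  [ 1  -2   1  -3/4  -1/2  -17/4 ]
  [ 0   0   1     0     3      0 ]
  [ 0   0   0     3    12     17 ]
  [ 0   0  -4     1    -8      6 ]
r4 → r4 + 4·r2
  [ 1  -2  1  -3/4  -1/2  -17/4 ]
  [ 0   0  1     0     3      0 ]
  [ 0   0  0     3    12     17 ]
  [ 0   0  0     1     4      6 ]
r3 → 1/3·r3
  [ 1  -2  1  -3/4  -1/2  -17/4 ]
  [ 0   0  1     0     3      0 ]
  [ 0   0  0     1     4   17/3 ]
  [ 0   0  0     1     4      6 ]
r4 → r4 − r3
  [ 1  -2  1  -3/4  -1/2  -17/4 ]
  [ 0   0  1     0     3      0 ]
  [ 0   0  0     1     4   17/3 ]
  [ 0   0  0     0     0    1/3 ]
r4 → 3·r4
  [ 1  -2  1  -3/4  -1/2  -17/4 ]
  [ 0   0  1     0     3      0 ]
  [ 0   0  0     1     4   17/3 ]
  [ 0   0  0     0     0      1 ]
r3 → r3 − 17/3·r4
  [ 1  -2  1  -3/4  -1/2  -17/4 ]
  [ 0   0  1     0     3      0 ]
  [ 0   0  0     1     4      0 ]
  [ 0   0  0     0     0      1 ]
r1 → r1 + 17/4·r4
  [ 1  -2  1  -3/4  -1/2  0 ]
  [ 0   0  1     0     3  0 ]
  [ 0   0  0     1     4  0 ]
  [ 0   0  0     0     0  1 ]
r1 → r1 + 3/4·r3
  [ 1  -2  1  0  5/2  0 ]
  [ 0   0  1  0    3  0 ]
  [ 0   0  0  1    4  0 ]
  [ 0   0  0  0    0  1 ]
r1 → r1 − r2
  [ 1  -2  0  0  -1/2  0 ]
  [ 0   0  1  0     3  0 ]
  [ 0   0  0  1     4  0 ]
  [ 0   0  0  0     0  1 ]

-1/2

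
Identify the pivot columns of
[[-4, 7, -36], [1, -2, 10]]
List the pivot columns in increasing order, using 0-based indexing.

R1 := -1/4·R1
  [ 1  -7/4   9 ]
  [ 1    -2  10 ]
R2 := R2 − R1
  [ 1  -7/4  9 ]
  [ 0  -1/4  1 ]
R2 := -4·R2
  [ 1  -7/4   9 ]
  [ 0     1  -4 ]
R1 := R1 + 7/4·R2
  [ 1  0   2 ]
  [ 0  1  -4 ]
Pivot columns are the columns containing a leading 1.

0, 1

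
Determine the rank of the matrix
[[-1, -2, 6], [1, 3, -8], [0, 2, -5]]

rank = 3

ρ1 -> -1·ρ1
  [ 1  2  -6 ]
  [ 1  3  -8 ]
  [ 0  2  -5 ]
ρ2 -> ρ2 − ρ1
  [ 1  2  -6 ]
  [ 0  1  -2 ]
  [ 0  2  -5 ]
ρ3 -> ρ3 − 2·ρ2
  [ 1  2  -6 ]
  [ 0  1  -2 ]
  [ 0  0  -1 ]
ρ3 -> -1·ρ3
  [ 1  2  -6 ]
  [ 0  1  -2 ]
  [ 0  0   1 ]
ρ2 -> ρ2 + 2·ρ3
  [ 1  2  -6 ]
  [ 0  1   0 ]
  [ 0  0   1 ]
ρ1 -> ρ1 + 6·ρ3
  [ 1  2  0 ]
  [ 0  1  0 ]
  [ 0  0  1 ]
ρ1 -> ρ1 − 2·ρ2
  [ 1  0  0 ]
  [ 0  1  0 ]
  [ 0  0  1 ]
The reduced form has 3 nonzero rows.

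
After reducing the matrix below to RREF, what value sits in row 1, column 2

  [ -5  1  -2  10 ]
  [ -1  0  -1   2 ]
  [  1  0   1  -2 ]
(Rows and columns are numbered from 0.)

R1 -> -1/5·R1
  [  1  -1/5  2/5  -2 ]
  [ -1     0   -1   2 ]
  [  1     0    1  -2 ]
R2 -> R2 + R1
  [ 1  -1/5   2/5  -2 ]
  [ 0  -1/5  -3/5   0 ]
  [ 1     0     1  -2 ]
R3 -> R3 − R1
  [ 1  -1/5   2/5  -2 ]
  [ 0  -1/5  -3/5   0 ]
  [ 0   1/5   3/5   0 ]
R2 -> -5·R2
  [ 1  -1/5  2/5  -2 ]
  [ 0     1    3   0 ]
  [ 0   1/5  3/5   0 ]
R3 -> R3 − 1/5·R2
  [ 1  -1/5  2/5  -2 ]
  [ 0     1    3   0 ]
  [ 0     0    0   0 ]
R1 -> R1 + 1/5·R2
  [ 1  0  1  -2 ]
  [ 0  1  3   0 ]
  [ 0  0  0   0 ]

3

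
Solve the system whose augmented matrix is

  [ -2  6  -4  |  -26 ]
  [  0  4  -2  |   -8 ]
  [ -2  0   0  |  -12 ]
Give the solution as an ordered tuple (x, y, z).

(6, -1, 2)

Multiply r1 by -1/2.
  [  1  -3   2  |   13 ]
  [  0   4  -2  |   -8 ]
  [ -2   0   0  |  -12 ]
Add 2 times r1 to r3.
  [ 1  -3   2  |  13 ]
  [ 0   4  -2  |  -8 ]
  [ 0  -6   4  |  14 ]
Multiply r2 by 1/4.
  [ 1  -3     2  |  13 ]
  [ 0   1  -1/2  |  -2 ]
  [ 0  -6     4  |  14 ]
Add 6 times r2 to r3.
  [ 1  -3     2  |  13 ]
  [ 0   1  -1/2  |  -2 ]
  [ 0   0     1  |   2 ]
Add 1/2 times r3 to r2.
  [ 1  -3  2  |  13 ]
  [ 0   1  0  |  -1 ]
  [ 0   0  1  |   2 ]
Subtract 2 times r3 from r1.
  [ 1  -3  0  |   9 ]
  [ 0   1  0  |  -1 ]
  [ 0   0  1  |   2 ]
Add 3 times r2 to r1.
  [ 1  0  0  |   6 ]
  [ 0  1  0  |  -1 ]
  [ 0  0  1  |   2 ]
Reading off the last column: x = 6, y = -1, z = 2.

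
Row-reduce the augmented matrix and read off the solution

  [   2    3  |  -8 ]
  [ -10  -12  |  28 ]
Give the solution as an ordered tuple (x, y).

R1 → 1/2·R1
  [   1  3/2  |  -4 ]
  [ -10  -12  |  28 ]
R2 → R2 + 10·R1
  [ 1  3/2  |   -4 ]
  [ 0    3  |  -12 ]
R2 → 1/3·R2
  [ 1  3/2  |  -4 ]
  [ 0    1  |  -4 ]
R1 → R1 − 3/2·R2
  [ 1  0  |   2 ]
  [ 0  1  |  -4 ]
Reading off the last column: x = 2, y = -4.

(2, -4)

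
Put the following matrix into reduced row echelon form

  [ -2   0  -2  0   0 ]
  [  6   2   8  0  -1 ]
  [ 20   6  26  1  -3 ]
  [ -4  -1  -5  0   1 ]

[[1, 0, 1, 0, 0], [0, 1, 1, 0, 0], [0, 0, 0, 1, 0], [0, 0, 0, 0, 1]]

ρ1 ← -1/2·ρ1
  [  1   0   1  0   0 ]
  [  6   2   8  0  -1 ]
  [ 20   6  26  1  -3 ]
  [ -4  -1  -5  0   1 ]
ρ2 ← ρ2 − 6·ρ1
  [  1   0   1  0   0 ]
  [  0   2   2  0  -1 ]
  [ 20   6  26  1  -3 ]
  [ -4  -1  -5  0   1 ]
ρ3 ← ρ3 − 20·ρ1
  [  1   0   1  0   0 ]
  [  0   2   2  0  -1 ]
  [  0   6   6  1  -3 ]
  [ -4  -1  -5  0   1 ]
ρ4 ← ρ4 + 4·ρ1
  [ 1   0   1  0   0 ]
  [ 0   2   2  0  -1 ]
  [ 0   6   6  1  -3 ]
  [ 0  -1  -1  0   1 ]
ρ2 ← 1/2·ρ2
  [ 1   0   1  0     0 ]
  [ 0   1   1  0  -1/2 ]
  [ 0   6   6  1    -3 ]
  [ 0  -1  -1  0     1 ]
ρ3 ← ρ3 − 6·ρ2
  [ 1   0   1  0     0 ]
  [ 0   1   1  0  -1/2 ]
  [ 0   0   0  1     0 ]
  [ 0  -1  -1  0     1 ]
ρ4 ← ρ4 + ρ2
  [ 1  0  1  0     0 ]
  [ 0  1  1  0  -1/2 ]
  [ 0  0  0  1     0 ]
  [ 0  0  0  0   1/2 ]
ρ4 ← 2·ρ4
  [ 1  0  1  0     0 ]
  [ 0  1  1  0  -1/2 ]
  [ 0  0  0  1     0 ]
  [ 0  0  0  0     1 ]
ρ2 ← ρ2 + 1/2·ρ4
  [ 1  0  1  0  0 ]
  [ 0  1  1  0  0 ]
  [ 0  0  0  1  0 ]
  [ 0  0  0  0  1 ]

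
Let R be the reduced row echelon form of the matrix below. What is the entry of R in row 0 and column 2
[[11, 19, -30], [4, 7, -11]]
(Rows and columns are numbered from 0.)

-1

R1 → 1/11·R1
  [ 1  19/11  -30/11 ]
  [ 4      7     -11 ]
R2 → R2 − 4·R1
  [ 1  19/11  -30/11 ]
  [ 0   1/11   -1/11 ]
R2 → 11·R2
  [ 1  19/11  -30/11 ]
  [ 0      1      -1 ]
R1 → R1 − 19/11·R2
  [ 1  0  -1 ]
  [ 0  1  -1 ]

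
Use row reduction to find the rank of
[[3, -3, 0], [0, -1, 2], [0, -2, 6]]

Multiply r1 by 1/3.
  [ 1  -1  0 ]
  [ 0  -1  2 ]
  [ 0  -2  6 ]
Multiply r2 by -1.
  [ 1  -1   0 ]
  [ 0   1  -2 ]
  [ 0  -2   6 ]
Add 2 times r2 to r3.
  [ 1  -1   0 ]
  [ 0   1  -2 ]
  [ 0   0   2 ]
Multiply r3 by 1/2.
  [ 1  -1   0 ]
  [ 0   1  -2 ]
  [ 0   0   1 ]
Add 2 times r3 to r2.
  [ 1  -1  0 ]
  [ 0   1  0 ]
  [ 0   0  1 ]
Add r2 to r1.
  [ 1  0  0 ]
  [ 0  1  0 ]
  [ 0  0  1 ]
The reduced form has 3 nonzero rows.

rank = 3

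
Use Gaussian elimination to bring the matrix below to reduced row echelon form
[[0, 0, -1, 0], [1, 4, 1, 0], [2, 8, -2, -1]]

Swap r1 and r2.
  [ 1  4   1   0 ]
  [ 0  0  -1   0 ]
  [ 2  8  -2  -1 ]
Subtract 2 times r1 from r3.
  [ 1  4   1   0 ]
  [ 0  0  -1   0 ]
  [ 0  0  -4  -1 ]
Multiply r2 by -1.
  [ 1  4   1   0 ]
  [ 0  0   1   0 ]
  [ 0  0  -4  -1 ]
Add 4 times r2 to r3.
  [ 1  4  1   0 ]
  [ 0  0  1   0 ]
  [ 0  0  0  -1 ]
Multiply r3 by -1.
  [ 1  4  1  0 ]
  [ 0  0  1  0 ]
  [ 0  0  0  1 ]
Subtract r2 from r1.
  [ 1  4  0  0 ]
  [ 0  0  1  0 ]
  [ 0  0  0  1 ]

[[1, 4, 0, 0], [0, 0, 1, 0], [0, 0, 0, 1]]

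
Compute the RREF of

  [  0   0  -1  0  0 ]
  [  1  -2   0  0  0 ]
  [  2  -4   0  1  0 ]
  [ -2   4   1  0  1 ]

Swap r1 and r2.
Subtract 2 times r1 from r3.
Add 2 times r1 to r4.
Multiply r2 by -1.
Subtract r2 from r4.

[[1, -2, 0, 0, 0], [0, 0, 1, 0, 0], [0, 0, 0, 1, 0], [0, 0, 0, 0, 1]]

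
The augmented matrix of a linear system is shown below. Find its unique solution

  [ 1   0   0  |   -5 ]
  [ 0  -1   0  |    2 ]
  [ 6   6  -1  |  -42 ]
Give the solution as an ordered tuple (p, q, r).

(-5, -2, 0)

R3 := R3 − 6·R1
R2 := -1·R2
R3 := R3 − 6·R2
R3 := -1·R3
Reading off the last column: p = -5, q = -2, r = 0.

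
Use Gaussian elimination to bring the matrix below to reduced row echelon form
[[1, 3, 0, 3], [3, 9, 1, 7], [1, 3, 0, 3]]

R2 → R2 − 3·R1
  [ 1  3  0   3 ]
  [ 0  0  1  -2 ]
  [ 1  3  0   3 ]
R3 → R3 − R1
  [ 1  3  0   3 ]
  [ 0  0  1  -2 ]
  [ 0  0  0   0 ]

[[1, 3, 0, 3], [0, 0, 1, -2], [0, 0, 0, 0]]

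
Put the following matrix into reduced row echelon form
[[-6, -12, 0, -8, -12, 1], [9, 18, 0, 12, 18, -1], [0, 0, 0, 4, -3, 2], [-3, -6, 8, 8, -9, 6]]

[[1, 2, 0, 0, 3, 0], [0, 0, 1, 0, 3/4, 0], [0, 0, 0, 1, -3/4, 0], [0, 0, 0, 0, 0, 1]]

r1 := -1/6·r1
  [  1   2  0  4/3   2  -1/6 ]
  [  9  18  0   12  18    -1 ]
  [  0   0  0    4  -3     2 ]
  [ -3  -6  8    8  -9     6 ]
r2 := r2 − 9·r1
  [  1   2  0  4/3   2  -1/6 ]
  [  0   0  0    0   0   1/2 ]
  [  0   0  0    4  -3     2 ]
  [ -3  -6  8    8  -9     6 ]
r4 := r4 + 3·r1
  [ 1  2  0  4/3   2  -1/6 ]
  [ 0  0  0    0   0   1/2 ]
  [ 0  0  0    4  -3     2 ]
  [ 0  0  8   12  -3  11/2 ]
r2 <=> r4
  [ 1  2  0  4/3   2  -1/6 ]
  [ 0  0  8   12  -3  11/2 ]
  [ 0  0  0    4  -3     2 ]
  [ 0  0  0    0   0   1/2 ]
r2 := 1/8·r2
  [ 1  2  0  4/3     2   -1/6 ]
  [ 0  0  1  3/2  -3/8  11/16 ]
  [ 0  0  0    4    -3      2 ]
  [ 0  0  0    0     0    1/2 ]
r3 := 1/4·r3
  [ 1  2  0  4/3     2   -1/6 ]
  [ 0  0  1  3/2  -3/8  11/16 ]
  [ 0  0  0    1  -3/4    1/2 ]
  [ 0  0  0    0     0    1/2 ]
r4 := 2·r4
  [ 1  2  0  4/3     2   -1/6 ]
  [ 0  0  1  3/2  -3/8  11/16 ]
  [ 0  0  0    1  -3/4    1/2 ]
  [ 0  0  0    0     0      1 ]
r3 := r3 − 1/2·r4
  [ 1  2  0  4/3     2   -1/6 ]
  [ 0  0  1  3/2  -3/8  11/16 ]
  [ 0  0  0    1  -3/4      0 ]
  [ 0  0  0    0     0      1 ]
r2 := r2 − 11/16·r4
  [ 1  2  0  4/3     2  -1/6 ]
  [ 0  0  1  3/2  -3/8     0 ]
  [ 0  0  0    1  -3/4     0 ]
  [ 0  0  0    0     0     1 ]
r1 := r1 + 1/6·r4
  [ 1  2  0  4/3     2  0 ]
  [ 0  0  1  3/2  -3/8  0 ]
  [ 0  0  0    1  -3/4  0 ]
  [ 0  0  0    0     0  1 ]
r2 := r2 − 3/2·r3
  [ 1  2  0  4/3     2  0 ]
  [ 0  0  1    0   3/4  0 ]
  [ 0  0  0    1  -3/4  0 ]
  [ 0  0  0    0     0  1 ]
r1 := r1 − 4/3·r3
  [ 1  2  0  0     3  0 ]
  [ 0  0  1  0   3/4  0 ]
  [ 0  0  0  1  -3/4  0 ]
  [ 0  0  0  0     0  1 ]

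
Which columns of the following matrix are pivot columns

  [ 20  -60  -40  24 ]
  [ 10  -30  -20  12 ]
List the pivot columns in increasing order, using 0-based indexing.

0

Multiply R1 by 1/20.
  [  1   -3   -2  6/5 ]
  [ 10  -30  -20   12 ]
Subtract 10 times R1 from R2.
  [ 1  -3  -2  6/5 ]
  [ 0   0   0    0 ]
Pivot columns are the columns containing a leading 1.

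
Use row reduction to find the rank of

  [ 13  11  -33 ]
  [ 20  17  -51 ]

rank = 2

R1 ← 1/13·R1
  [  1  11/13  -33/13 ]
  [ 20     17     -51 ]
R2 ← R2 − 20·R1
  [ 1  11/13  -33/13 ]
  [ 0   1/13   -3/13 ]
R2 ← 13·R2
  [ 1  11/13  -33/13 ]
  [ 0      1      -3 ]
R1 ← R1 − 11/13·R2
  [ 1  0   0 ]
  [ 0  1  -3 ]
The reduced form has 2 nonzero rows.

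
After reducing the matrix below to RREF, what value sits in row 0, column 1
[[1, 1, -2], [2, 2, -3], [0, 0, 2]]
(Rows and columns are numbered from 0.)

ρ2 := ρ2 − 2·ρ1
  [ 1  1  -2 ]
  [ 0  0   1 ]
  [ 0  0   2 ]
ρ3 := ρ3 − 2·ρ2
  [ 1  1  -2 ]
  [ 0  0   1 ]
  [ 0  0   0 ]
ρ1 := ρ1 + 2·ρ2
  [ 1  1  0 ]
  [ 0  0  1 ]
  [ 0  0  0 ]

1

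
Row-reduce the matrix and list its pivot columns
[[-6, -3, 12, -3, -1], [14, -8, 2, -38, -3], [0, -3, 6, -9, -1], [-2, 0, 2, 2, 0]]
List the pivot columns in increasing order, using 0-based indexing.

0, 1, 4

Multiply r1 by -1/6.
  [  1  1/2  -2  1/2  1/6 ]
  [ 14   -8   2  -38   -3 ]
  [  0   -3   6   -9   -1 ]
  [ -2    0   2    2    0 ]
Subtract 14 times r1 from r2.
  [  1  1/2  -2  1/2    1/6 ]
  [  0  -15  30  -45  -16/3 ]
  [  0   -3   6   -9     -1 ]
  [ -2    0   2    2      0 ]
Add 2 times r1 to r4.
  [ 1  1/2  -2  1/2    1/6 ]
  [ 0  -15  30  -45  -16/3 ]
  [ 0   -3   6   -9     -1 ]
  [ 0    1  -2    3    1/3 ]
Multiply r2 by -1/15.
  [ 1  1/2  -2  1/2    1/6 ]
  [ 0    1  -2    3  16/45 ]
  [ 0   -3   6   -9     -1 ]
  [ 0    1  -2    3    1/3 ]
Add 3 times r2 to r3.
  [ 1  1/2  -2  1/2    1/6 ]
  [ 0    1  -2    3  16/45 ]
  [ 0    0   0    0   1/15 ]
  [ 0    1  -2    3    1/3 ]
Subtract r2 from r4.
  [ 1  1/2  -2  1/2    1/6 ]
  [ 0    1  -2    3  16/45 ]
  [ 0    0   0    0   1/15 ]
  [ 0    0   0    0  -1/45 ]
Multiply r3 by 15.
  [ 1  1/2  -2  1/2    1/6 ]
  [ 0    1  -2    3  16/45 ]
  [ 0    0   0    0      1 ]
  [ 0    0   0    0  -1/45 ]
Add 1/45 times r3 to r4.
  [ 1  1/2  -2  1/2    1/6 ]
  [ 0    1  -2    3  16/45 ]
  [ 0    0   0    0      1 ]
  [ 0    0   0    0      0 ]
Subtract 16/45 times r3 from r2.
  [ 1  1/2  -2  1/2  1/6 ]
  [ 0    1  -2    3    0 ]
  [ 0    0   0    0    1 ]
  [ 0    0   0    0    0 ]
Subtract 1/6 times r3 from r1.
  [ 1  1/2  -2  1/2  0 ]
  [ 0    1  -2    3  0 ]
  [ 0    0   0    0  1 ]
  [ 0    0   0    0  0 ]
Subtract 1/2 times r2 from r1.
  [ 1  0  -1  -1  0 ]
  [ 0  1  -2   3  0 ]
  [ 0  0   0   0  1 ]
  [ 0  0   0   0  0 ]
Pivot columns are the columns containing a leading 1.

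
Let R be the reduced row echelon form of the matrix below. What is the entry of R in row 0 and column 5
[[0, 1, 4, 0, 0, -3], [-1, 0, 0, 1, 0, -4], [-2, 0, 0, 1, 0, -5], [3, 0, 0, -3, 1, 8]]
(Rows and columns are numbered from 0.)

ρ1 <=> ρ2
ρ1 -> -1·ρ1
ρ3 -> ρ3 + 2·ρ1
ρ4 -> ρ4 − 3·ρ1
ρ3 -> -1·ρ3
ρ1 -> ρ1 + ρ3

1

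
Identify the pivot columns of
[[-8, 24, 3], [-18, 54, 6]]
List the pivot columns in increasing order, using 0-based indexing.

0, 2

ρ1 ← -1/8·ρ1
  [   1  -3  -3/8 ]
  [ -18  54     6 ]
ρ2 ← ρ2 + 18·ρ1
  [ 1  -3  -3/8 ]
  [ 0   0  -3/4 ]
ρ2 ← -4/3·ρ2
  [ 1  -3  -3/8 ]
  [ 0   0     1 ]
ρ1 ← ρ1 + 3/8·ρ2
  [ 1  -3  0 ]
  [ 0   0  1 ]
Pivot columns are the columns containing a leading 1.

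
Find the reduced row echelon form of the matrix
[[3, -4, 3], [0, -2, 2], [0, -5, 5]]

[[1, 0, -1/3], [0, 1, -1], [0, 0, 0]]

ρ1 → 1/3·ρ1
  [ 1  -4/3  1 ]
  [ 0    -2  2 ]
  [ 0    -5  5 ]
ρ2 → -1/2·ρ2
  [ 1  -4/3   1 ]
  [ 0     1  -1 ]
  [ 0    -5   5 ]
ρ3 → ρ3 + 5·ρ2
  [ 1  -4/3   1 ]
  [ 0     1  -1 ]
  [ 0     0   0 ]
ρ1 → ρ1 + 4/3·ρ2
  [ 1  0  -1/3 ]
  [ 0  1    -1 ]
  [ 0  0     0 ]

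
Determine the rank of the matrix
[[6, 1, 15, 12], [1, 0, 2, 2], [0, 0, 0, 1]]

rank = 3

ρ1 ← 1/6·ρ1
  [ 1  1/6  5/2  2 ]
  [ 1    0    2  2 ]
  [ 0    0    0  1 ]
ρ2 ← ρ2 − ρ1
  [ 1   1/6   5/2  2 ]
  [ 0  -1/6  -1/2  0 ]
  [ 0     0     0  1 ]
ρ2 ← -6·ρ2
  [ 1  1/6  5/2  2 ]
  [ 0    1    3  0 ]
  [ 0    0    0  1 ]
ρ1 ← ρ1 − 2·ρ3
  [ 1  1/6  5/2  0 ]
  [ 0    1    3  0 ]
  [ 0    0    0  1 ]
ρ1 ← ρ1 − 1/6·ρ2
  [ 1  0  2  0 ]
  [ 0  1  3  0 ]
  [ 0  0  0  1 ]
The reduced form has 3 nonzero rows.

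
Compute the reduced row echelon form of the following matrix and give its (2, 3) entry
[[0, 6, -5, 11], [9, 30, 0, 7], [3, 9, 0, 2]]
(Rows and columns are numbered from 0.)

-9/5

ρ1 ↔ ρ2
  [ 9  30   0   7 ]
  [ 0   6  -5  11 ]
  [ 3   9   0   2 ]
ρ1 → 1/9·ρ1
  [ 1  10/3   0  7/9 ]
  [ 0     6  -5   11 ]
  [ 3     9   0    2 ]
ρ3 → ρ3 − 3·ρ1
  [ 1  10/3   0   7/9 ]
  [ 0     6  -5    11 ]
  [ 0    -1   0  -1/3 ]
ρ2 → 1/6·ρ2
  [ 1  10/3     0   7/9 ]
  [ 0     1  -5/6  11/6 ]
  [ 0    -1     0  -1/3 ]
ρ3 → ρ3 + ρ2
  [ 1  10/3     0   7/9 ]
  [ 0     1  -5/6  11/6 ]
  [ 0     0  -5/6   3/2 ]
ρ3 → -6/5·ρ3
  [ 1  10/3     0   7/9 ]
  [ 0     1  -5/6  11/6 ]
  [ 0     0     1  -9/5 ]
ρ2 → ρ2 + 5/6·ρ3
  [ 1  10/3  0   7/9 ]
  [ 0     1  0   1/3 ]
  [ 0     0  1  -9/5 ]
ρ1 → ρ1 − 10/3·ρ2
  [ 1  0  0  -1/3 ]
  [ 0  1  0   1/3 ]
  [ 0  0  1  -9/5 ]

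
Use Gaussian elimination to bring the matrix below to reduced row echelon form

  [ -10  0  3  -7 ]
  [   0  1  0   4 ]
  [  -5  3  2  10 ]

[[1, 0, 0, 8/5], [0, 1, 0, 4], [0, 0, 1, 3]]

Multiply r1 by -1/10.
  [  1  0  -3/10  7/10 ]
  [  0  1      0     4 ]
  [ -5  3      2    10 ]
Add 5 times r1 to r3.
  [ 1  0  -3/10  7/10 ]
  [ 0  1      0     4 ]
  [ 0  3    1/2  27/2 ]
Subtract 3 times r2 from r3.
  [ 1  0  -3/10  7/10 ]
  [ 0  1      0     4 ]
  [ 0  0    1/2   3/2 ]
Multiply r3 by 2.
  [ 1  0  -3/10  7/10 ]
  [ 0  1      0     4 ]
  [ 0  0      1     3 ]
Add 3/10 times r3 to r1.
  [ 1  0  0  8/5 ]
  [ 0  1  0    4 ]
  [ 0  0  1    3 ]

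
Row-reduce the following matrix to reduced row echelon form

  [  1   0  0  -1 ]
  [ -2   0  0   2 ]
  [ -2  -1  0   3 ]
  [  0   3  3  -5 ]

[[1, 0, 0, -1], [0, 1, 0, -1], [0, 0, 1, -2/3], [0, 0, 0, 0]]

Add 2 times R1 to R2.
  [  1   0  0  -1 ]
  [  0   0  0   0 ]
  [ -2  -1  0   3 ]
  [  0   3  3  -5 ]
Add 2 times R1 to R3.
  [ 1   0  0  -1 ]
  [ 0   0  0   0 ]
  [ 0  -1  0   1 ]
  [ 0   3  3  -5 ]
Swap R2 and R3.
  [ 1   0  0  -1 ]
  [ 0  -1  0   1 ]
  [ 0   0  0   0 ]
  [ 0   3  3  -5 ]
Multiply R2 by -1.
  [ 1  0  0  -1 ]
  [ 0  1  0  -1 ]
  [ 0  0  0   0 ]
  [ 0  3  3  -5 ]
Subtract 3 times R2 from R4.
  [ 1  0  0  -1 ]
  [ 0  1  0  -1 ]
  [ 0  0  0   0 ]
  [ 0  0  3  -2 ]
Swap R3 and R4.
  [ 1  0  0  -1 ]
  [ 0  1  0  -1 ]
  [ 0  0  3  -2 ]
  [ 0  0  0   0 ]
Multiply R3 by 1/3.
  [ 1  0  0    -1 ]
  [ 0  1  0    -1 ]
  [ 0  0  1  -2/3 ]
  [ 0  0  0     0 ]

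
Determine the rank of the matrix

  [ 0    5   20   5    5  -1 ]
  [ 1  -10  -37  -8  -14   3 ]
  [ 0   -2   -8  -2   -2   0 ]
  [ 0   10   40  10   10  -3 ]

R1 <=> R2
  [ 1  -10  -37  -8  -14   3 ]
  [ 0    5   20   5    5  -1 ]
  [ 0   -2   -8  -2   -2   0 ]
  [ 0   10   40  10   10  -3 ]
R2 → 1/5·R2
  [ 1  -10  -37  -8  -14     3 ]
  [ 0    1    4   1    1  -1/5 ]
  [ 0   -2   -8  -2   -2     0 ]
  [ 0   10   40  10   10    -3 ]
R3 → R3 + 2·R2
  [ 1  -10  -37  -8  -14     3 ]
  [ 0    1    4   1    1  -1/5 ]
  [ 0    0    0   0    0  -2/5 ]
  [ 0   10   40  10   10    -3 ]
R4 → R4 − 10·R2
  [ 1  -10  -37  -8  -14     3 ]
  [ 0    1    4   1    1  -1/5 ]
  [ 0    0    0   0    0  -2/5 ]
  [ 0    0    0   0    0    -1 ]
R3 → -5/2·R3
  [ 1  -10  -37  -8  -14     3 ]
  [ 0    1    4   1    1  -1/5 ]
  [ 0    0    0   0    0     1 ]
  [ 0    0    0   0    0    -1 ]
R4 → R4 + R3
  [ 1  -10  -37  -8  -14     3 ]
  [ 0    1    4   1    1  -1/5 ]
  [ 0    0    0   0    0     1 ]
  [ 0    0    0   0    0     0 ]
R2 → R2 + 1/5·R3
  [ 1  -10  -37  -8  -14  3 ]
  [ 0    1    4   1    1  0 ]
  [ 0    0    0   0    0  1 ]
  [ 0    0    0   0    0  0 ]
R1 → R1 − 3·R3
  [ 1  -10  -37  -8  -14  0 ]
  [ 0    1    4   1    1  0 ]
  [ 0    0    0   0    0  1 ]
  [ 0    0    0   0    0  0 ]
R1 → R1 + 10·R2
  [ 1  0  3  2  -4  0 ]
  [ 0  1  4  1   1  0 ]
  [ 0  0  0  0   0  1 ]
  [ 0  0  0  0   0  0 ]
The reduced form has 3 nonzero rows.

rank = 3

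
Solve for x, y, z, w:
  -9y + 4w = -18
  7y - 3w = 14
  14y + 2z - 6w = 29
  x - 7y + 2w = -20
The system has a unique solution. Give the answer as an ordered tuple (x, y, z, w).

Form the augmented matrix and row-reduce:
  [ 0  -9  0   4  |  -18 ]
  [ 0   7  0  -3  |   14 ]
  [ 0  14  2  -6  |   29 ]
  [ 1  -7  0   2  |  -20 ]
Swap R1 and R4.
Multiply R2 by 1/7.
Subtract 14 times R2 from R3.
Add 9 times R2 to R4.
Multiply R3 by 1/2.
Multiply R4 by 7.
Add 3/7 times R4 to R2.
Subtract 2 times R4 from R1.
Add 7 times R2 to R1.
Reading off the last column: x = -6, y = 2, z = 1/2, w = 0.

(-6, 2, 1/2, 0)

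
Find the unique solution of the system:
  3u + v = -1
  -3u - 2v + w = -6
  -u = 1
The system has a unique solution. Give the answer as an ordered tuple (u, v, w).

(-1, 2, -5)

Form the augmented matrix and row-reduce:
  [  3   1  0  |  -1 ]
  [ -3  -2  1  |  -6 ]
  [ -1   0  0  |   1 ]
ρ1 ← 1/3·ρ1
ρ2 ← ρ2 + 3·ρ1
ρ3 ← ρ3 + ρ1
ρ2 ← -1·ρ2
ρ3 ← ρ3 − 1/3·ρ2
ρ3 ← 3·ρ3
ρ2 ← ρ2 + ρ3
ρ1 ← ρ1 − 1/3·ρ2
Reading off the last column: u = -1, v = 2, w = -5.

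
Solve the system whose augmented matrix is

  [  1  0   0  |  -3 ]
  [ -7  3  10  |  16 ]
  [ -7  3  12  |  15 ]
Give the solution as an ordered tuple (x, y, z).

R2 → R2 + 7·R1
  [  1  0   0  |  -3 ]
  [  0  3  10  |  -5 ]
  [ -7  3  12  |  15 ]
R3 → R3 + 7·R1
  [ 1  0   0  |  -3 ]
  [ 0  3  10  |  -5 ]
  [ 0  3  12  |  -6 ]
R2 → 1/3·R2
  [ 1  0     0  |    -3 ]
  [ 0  1  10/3  |  -5/3 ]
  [ 0  3    12  |    -6 ]
R3 → R3 − 3·R2
  [ 1  0     0  |    -3 ]
  [ 0  1  10/3  |  -5/3 ]
  [ 0  0     2  |    -1 ]
R3 → 1/2·R3
  [ 1  0     0  |    -3 ]
  [ 0  1  10/3  |  -5/3 ]
  [ 0  0     1  |  -1/2 ]
R2 → R2 − 10/3·R3
  [ 1  0  0  |    -3 ]
  [ 0  1  0  |     0 ]
  [ 0  0  1  |  -1/2 ]
Reading off the last column: x = -3, y = 0, z = -1/2.

(-3, 0, -1/2)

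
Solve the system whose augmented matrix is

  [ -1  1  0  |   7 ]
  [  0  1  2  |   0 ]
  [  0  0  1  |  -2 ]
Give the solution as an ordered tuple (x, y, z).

(-3, 4, -2)

ρ1 ← -1·ρ1
  [ 1  -1  0  |  -7 ]
  [ 0   1  2  |   0 ]
  [ 0   0  1  |  -2 ]
ρ2 ← ρ2 − 2·ρ3
  [ 1  -1  0  |  -7 ]
  [ 0   1  0  |   4 ]
  [ 0   0  1  |  -2 ]
ρ1 ← ρ1 + ρ2
  [ 1  0  0  |  -3 ]
  [ 0  1  0  |   4 ]
  [ 0  0  1  |  -2 ]
Reading off the last column: x = -3, y = 4, z = -2.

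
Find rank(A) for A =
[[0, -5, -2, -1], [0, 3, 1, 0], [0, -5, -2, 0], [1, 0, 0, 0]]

ρ1 <=> ρ4
ρ2 := 1/3·ρ2
ρ3 := ρ3 + 5·ρ2
ρ4 := ρ4 + 5·ρ2
ρ3 := -3·ρ3
ρ4 := ρ4 + 1/3·ρ3
ρ4 := -1·ρ4
ρ2 := ρ2 − 1/3·ρ3
The reduced form has 4 nonzero rows.

rank = 4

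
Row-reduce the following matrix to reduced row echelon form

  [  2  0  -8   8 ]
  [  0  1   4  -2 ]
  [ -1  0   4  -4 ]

Multiply R1 by 1/2.
  [  1  0  -4   4 ]
  [  0  1   4  -2 ]
  [ -1  0   4  -4 ]
Add R1 to R3.
  [ 1  0  -4   4 ]
  [ 0  1   4  -2 ]
  [ 0  0   0   0 ]

[[1, 0, -4, 4], [0, 1, 4, -2], [0, 0, 0, 0]]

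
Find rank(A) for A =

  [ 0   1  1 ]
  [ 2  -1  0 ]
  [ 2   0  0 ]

rank = 3

ρ1 <-> ρ2
  [ 2  -1  0 ]
  [ 0   1  1 ]
  [ 2   0  0 ]
ρ1 -> 1/2·ρ1
  [ 1  -1/2  0 ]
  [ 0     1  1 ]
  [ 2     0  0 ]
ρ3 -> ρ3 − 2·ρ1
  [ 1  -1/2  0 ]
  [ 0     1  1 ]
  [ 0     1  0 ]
ρ3 -> ρ3 − ρ2
  [ 1  -1/2   0 ]
  [ 0     1   1 ]
  [ 0     0  -1 ]
ρ3 -> -1·ρ3
  [ 1  -1/2  0 ]
  [ 0     1  1 ]
  [ 0     0  1 ]
ρ2 -> ρ2 − ρ3
  [ 1  -1/2  0 ]
  [ 0     1  0 ]
  [ 0     0  1 ]
ρ1 -> ρ1 + 1/2·ρ2
  [ 1  0  0 ]
  [ 0  1  0 ]
  [ 0  0  1 ]
The reduced form has 3 nonzero rows.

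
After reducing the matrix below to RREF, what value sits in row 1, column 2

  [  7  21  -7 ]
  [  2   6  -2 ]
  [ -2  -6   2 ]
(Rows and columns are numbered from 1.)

R1 -> 1/7·R1
  [  1   3  -1 ]
  [  2   6  -2 ]
  [ -2  -6   2 ]
R2 -> R2 − 2·R1
  [  1   3  -1 ]
  [  0   0   0 ]
  [ -2  -6   2 ]
R3 -> R3 + 2·R1
  [ 1  3  -1 ]
  [ 0  0   0 ]
  [ 0  0   0 ]

3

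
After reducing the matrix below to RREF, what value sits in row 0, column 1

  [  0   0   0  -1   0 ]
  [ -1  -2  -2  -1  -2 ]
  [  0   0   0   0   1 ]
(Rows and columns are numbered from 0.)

Swap r1 and r2.
Multiply r1 by -1.
Multiply r2 by -1.
Subtract 2 times r3 from r1.
Subtract r2 from r1.

2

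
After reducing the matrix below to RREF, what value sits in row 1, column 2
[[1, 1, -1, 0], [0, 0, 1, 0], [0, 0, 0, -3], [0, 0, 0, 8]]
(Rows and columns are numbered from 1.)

r3 := -1/3·r3
  [ 1  1  -1  0 ]
  [ 0  0   1  0 ]
  [ 0  0   0  1 ]
  [ 0  0   0  8 ]
r4 := r4 − 8·r3
  [ 1  1  -1  0 ]
  [ 0  0   1  0 ]
  [ 0  0   0  1 ]
  [ 0  0   0  0 ]
r1 := r1 + r2
  [ 1  1  0  0 ]
  [ 0  0  1  0 ]
  [ 0  0  0  1 ]
  [ 0  0  0  0 ]

1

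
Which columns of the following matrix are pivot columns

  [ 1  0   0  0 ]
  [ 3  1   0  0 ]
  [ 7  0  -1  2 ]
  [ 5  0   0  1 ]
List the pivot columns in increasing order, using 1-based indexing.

R2 ← R2 − 3·R1
  [ 1  0   0  0 ]
  [ 0  1   0  0 ]
  [ 7  0  -1  2 ]
  [ 5  0   0  1 ]
R3 ← R3 − 7·R1
  [ 1  0   0  0 ]
  [ 0  1   0  0 ]
  [ 0  0  -1  2 ]
  [ 5  0   0  1 ]
R4 ← R4 − 5·R1
  [ 1  0   0  0 ]
  [ 0  1   0  0 ]
  [ 0  0  -1  2 ]
  [ 0  0   0  1 ]
R3 ← -1·R3
  [ 1  0  0   0 ]
  [ 0  1  0   0 ]
  [ 0  0  1  -2 ]
  [ 0  0  0   1 ]
R3 ← R3 + 2·R4
  [ 1  0  0  0 ]
  [ 0  1  0  0 ]
  [ 0  0  1  0 ]
  [ 0  0  0  1 ]
Pivot columns are the columns containing a leading 1.

1, 2, 3, 4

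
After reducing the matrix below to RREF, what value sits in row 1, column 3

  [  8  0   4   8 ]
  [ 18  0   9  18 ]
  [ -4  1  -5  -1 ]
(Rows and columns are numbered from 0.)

r1 := 1/8·r1
  [  1  0  1/2   1 ]
  [ 18  0    9  18 ]
  [ -4  1   -5  -1 ]
r2 := r2 − 18·r1
  [  1  0  1/2   1 ]
  [  0  0    0   0 ]
  [ -4  1   -5  -1 ]
r3 := r3 + 4·r1
  [ 1  0  1/2  1 ]
  [ 0  0    0  0 ]
  [ 0  1   -3  3 ]
r2 ↔ r3
  [ 1  0  1/2  1 ]
  [ 0  1   -3  3 ]
  [ 0  0    0  0 ]

3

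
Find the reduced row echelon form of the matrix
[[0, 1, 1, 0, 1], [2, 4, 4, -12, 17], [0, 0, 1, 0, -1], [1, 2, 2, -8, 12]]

ρ1 <=> ρ2
  [ 2  4  4  -12  17 ]
  [ 0  1  1    0   1 ]
  [ 0  0  1    0  -1 ]
  [ 1  2  2   -8  12 ]
ρ1 -> 1/2·ρ1
  [ 1  2  2  -6  17/2 ]
  [ 0  1  1   0     1 ]
  [ 0  0  1   0    -1 ]
  [ 1  2  2  -8    12 ]
ρ4 -> ρ4 − ρ1
  [ 1  2  2  -6  17/2 ]
  [ 0  1  1   0     1 ]
  [ 0  0  1   0    -1 ]
  [ 0  0  0  -2   7/2 ]
ρ4 -> -1/2·ρ4
  [ 1  2  2  -6  17/2 ]
  [ 0  1  1   0     1 ]
  [ 0  0  1   0    -1 ]
  [ 0  0  0   1  -7/4 ]
ρ1 -> ρ1 + 6·ρ4
  [ 1  2  2  0    -2 ]
  [ 0  1  1  0     1 ]
  [ 0  0  1  0    -1 ]
  [ 0  0  0  1  -7/4 ]
ρ2 -> ρ2 − ρ3
  [ 1  2  2  0    -2 ]
  [ 0  1  0  0     2 ]
  [ 0  0  1  0    -1 ]
  [ 0  0  0  1  -7/4 ]
ρ1 -> ρ1 − 2·ρ3
  [ 1  2  0  0     0 ]
  [ 0  1  0  0     2 ]
  [ 0  0  1  0    -1 ]
  [ 0  0  0  1  -7/4 ]
ρ1 -> ρ1 − 2·ρ2
  [ 1  0  0  0    -4 ]
  [ 0  1  0  0     2 ]
  [ 0  0  1  0    -1 ]
  [ 0  0  0  1  -7/4 ]

[[1, 0, 0, 0, -4], [0, 1, 0, 0, 2], [0, 0, 1, 0, -1], [0, 0, 0, 1, -7/4]]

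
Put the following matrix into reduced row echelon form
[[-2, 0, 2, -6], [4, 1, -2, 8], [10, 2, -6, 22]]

[[1, 0, -1, 3], [0, 1, 2, -4], [0, 0, 0, 0]]

Multiply r1 by -1/2.
  [  1  0  -1   3 ]
  [  4  1  -2   8 ]
  [ 10  2  -6  22 ]
Subtract 4 times r1 from r2.
  [  1  0  -1   3 ]
  [  0  1   2  -4 ]
  [ 10  2  -6  22 ]
Subtract 10 times r1 from r3.
  [ 1  0  -1   3 ]
  [ 0  1   2  -4 ]
  [ 0  2   4  -8 ]
Subtract 2 times r2 from r3.
  [ 1  0  -1   3 ]
  [ 0  1   2  -4 ]
  [ 0  0   0   0 ]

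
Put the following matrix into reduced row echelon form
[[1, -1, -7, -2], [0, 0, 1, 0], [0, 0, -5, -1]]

r3 ← r3 + 5·r2
  [ 1  -1  -7  -2 ]
  [ 0   0   1   0 ]
  [ 0   0   0  -1 ]
r3 ← -1·r3
  [ 1  -1  -7  -2 ]
  [ 0   0   1   0 ]
  [ 0   0   0   1 ]
r1 ← r1 + 2·r3
  [ 1  -1  -7  0 ]
  [ 0   0   1  0 ]
  [ 0   0   0  1 ]
r1 ← r1 + 7·r2
  [ 1  -1  0  0 ]
  [ 0   0  1  0 ]
  [ 0   0  0  1 ]

[[1, -1, 0, 0], [0, 0, 1, 0], [0, 0, 0, 1]]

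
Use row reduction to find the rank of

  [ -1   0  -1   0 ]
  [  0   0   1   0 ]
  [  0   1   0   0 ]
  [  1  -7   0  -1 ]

rank = 4

r1 -> -1·r1
r4 -> r4 − r1
r2 <-> r3
r4 -> r4 + 7·r2
r4 -> r4 + r3
r4 -> -1·r4
r1 -> r1 − r3
The reduced form has 4 nonzero rows.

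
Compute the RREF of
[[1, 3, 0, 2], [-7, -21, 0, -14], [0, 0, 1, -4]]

r2 := r2 + 7·r1
  [ 1  3  0   2 ]
  [ 0  0  0   0 ]
  [ 0  0  1  -4 ]
r2 <-> r3
  [ 1  3  0   2 ]
  [ 0  0  1  -4 ]
  [ 0  0  0   0 ]

[[1, 3, 0, 2], [0, 0, 1, -4], [0, 0, 0, 0]]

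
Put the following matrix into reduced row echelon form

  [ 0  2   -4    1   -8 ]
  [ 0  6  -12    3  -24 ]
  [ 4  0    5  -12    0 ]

R1 <=> R3
R1 -> 1/4·R1
R2 -> 1/6·R2
R3 -> R3 − 2·R2

[[1, 0, 5/4, -3, 0], [0, 1, -2, 1/2, -4], [0, 0, 0, 0, 0]]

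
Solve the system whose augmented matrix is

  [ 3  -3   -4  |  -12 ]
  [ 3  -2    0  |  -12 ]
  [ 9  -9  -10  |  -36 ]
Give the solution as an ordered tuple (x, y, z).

(-4, 0, 0)

r1 → 1/3·r1
  [ 1  -1  -4/3  |   -4 ]
  [ 3  -2     0  |  -12 ]
  [ 9  -9   -10  |  -36 ]
r2 → r2 − 3·r1
  [ 1  -1  -4/3  |   -4 ]
  [ 0   1     4  |    0 ]
  [ 9  -9   -10  |  -36 ]
r3 → r3 − 9·r1
  [ 1  -1  -4/3  |  -4 ]
  [ 0   1     4  |   0 ]
  [ 0   0     2  |   0 ]
r3 → 1/2·r3
  [ 1  -1  -4/3  |  -4 ]
  [ 0   1     4  |   0 ]
  [ 0   0     1  |   0 ]
r2 → r2 − 4·r3
  [ 1  -1  -4/3  |  -4 ]
  [ 0   1     0  |   0 ]
  [ 0   0     1  |   0 ]
r1 → r1 + 4/3·r3
  [ 1  -1  0  |  -4 ]
  [ 0   1  0  |   0 ]
  [ 0   0  1  |   0 ]
r1 → r1 + r2
  [ 1  0  0  |  -4 ]
  [ 0  1  0  |   0 ]
  [ 0  0  1  |   0 ]
Reading off the last column: x = -4, y = 0, z = 0.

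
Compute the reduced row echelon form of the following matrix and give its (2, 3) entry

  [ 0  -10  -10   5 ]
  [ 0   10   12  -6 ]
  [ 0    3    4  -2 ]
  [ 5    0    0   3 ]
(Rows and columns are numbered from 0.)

R1 <-> R4
  [ 5    0    0   3 ]
  [ 0   10   12  -6 ]
  [ 0    3    4  -2 ]
  [ 0  -10  -10   5 ]
R1 -> 1/5·R1
  [ 1    0    0  3/5 ]
  [ 0   10   12   -6 ]
  [ 0    3    4   -2 ]
  [ 0  -10  -10    5 ]
R2 -> 1/10·R2
  [ 1    0    0   3/5 ]
  [ 0    1  6/5  -3/5 ]
  [ 0    3    4    -2 ]
  [ 0  -10  -10     5 ]
R3 -> R3 − 3·R2
  [ 1    0    0   3/5 ]
  [ 0    1  6/5  -3/5 ]
  [ 0    0  2/5  -1/5 ]
  [ 0  -10  -10     5 ]
R4 -> R4 + 10·R2
  [ 1  0    0   3/5 ]
  [ 0  1  6/5  -3/5 ]
  [ 0  0  2/5  -1/5 ]
  [ 0  0    2    -1 ]
R3 -> 5/2·R3
  [ 1  0    0   3/5 ]
  [ 0  1  6/5  -3/5 ]
  [ 0  0    1  -1/2 ]
  [ 0  0    2    -1 ]
R4 -> R4 − 2·R3
  [ 1  0    0   3/5 ]
  [ 0  1  6/5  -3/5 ]
  [ 0  0    1  -1/2 ]
  [ 0  0    0     0 ]
R2 -> R2 − 6/5·R3
  [ 1  0  0   3/5 ]
  [ 0  1  0     0 ]
  [ 0  0  1  -1/2 ]
  [ 0  0  0     0 ]

-1/2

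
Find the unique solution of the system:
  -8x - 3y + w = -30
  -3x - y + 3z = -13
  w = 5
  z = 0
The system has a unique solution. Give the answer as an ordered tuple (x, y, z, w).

Form the augmented matrix and row-reduce:
  [ -8  -3  0  1  |  -30 ]
  [ -3  -1  3  0  |  -13 ]
  [  0   0  0  1  |    5 ]
  [  0   0  1  0  |    0 ]
Multiply ρ1 by -1/8.
  [  1  3/8  0  -1/8  |  15/4 ]
  [ -3   -1  3     0  |   -13 ]
  [  0    0  0     1  |     5 ]
  [  0    0  1     0  |     0 ]
Add 3 times ρ1 to ρ2.
  [ 1  3/8  0  -1/8  |  15/4 ]
  [ 0  1/8  3  -3/8  |  -7/4 ]
  [ 0    0  0     1  |     5 ]
  [ 0    0  1     0  |     0 ]
Multiply ρ2 by 8.
  [ 1  3/8   0  -1/8  |  15/4 ]
  [ 0    1  24    -3  |   -14 ]
  [ 0    0   0     1  |     5 ]
  [ 0    0   1     0  |     0 ]
Swap ρ3 and ρ4.
  [ 1  3/8   0  -1/8  |  15/4 ]
  [ 0    1  24    -3  |   -14 ]
  [ 0    0   1     0  |     0 ]
  [ 0    0   0     1  |     5 ]
Add 3 times ρ4 to ρ2.
  [ 1  3/8   0  -1/8  |  15/4 ]
  [ 0    1  24     0  |     1 ]
  [ 0    0   1     0  |     0 ]
  [ 0    0   0     1  |     5 ]
Add 1/8 times ρ4 to ρ1.
  [ 1  3/8   0  0  |  35/8 ]
  [ 0    1  24  0  |     1 ]
  [ 0    0   1  0  |     0 ]
  [ 0    0   0  1  |     5 ]
Subtract 24 times ρ3 from ρ2.
  [ 1  3/8  0  0  |  35/8 ]
  [ 0    1  0  0  |     1 ]
  [ 0    0  1  0  |     0 ]
  [ 0    0  0  1  |     5 ]
Subtract 3/8 times ρ2 from ρ1.
  [ 1  0  0  0  |  4 ]
  [ 0  1  0  0  |  1 ]
  [ 0  0  1  0  |  0 ]
  [ 0  0  0  1  |  5 ]
Reading off the last column: x = 4, y = 1, z = 0, w = 5.

(4, 1, 0, 5)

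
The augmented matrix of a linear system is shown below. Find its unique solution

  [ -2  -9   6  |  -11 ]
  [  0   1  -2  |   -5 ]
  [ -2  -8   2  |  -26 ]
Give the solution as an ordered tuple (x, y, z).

R1 → -1/2·R1
  [  1  9/2  -3  |  11/2 ]
  [  0    1  -2  |    -5 ]
  [ -2   -8   2  |   -26 ]
R3 → R3 + 2·R1
  [ 1  9/2  -3  |  11/2 ]
  [ 0    1  -2  |    -5 ]
  [ 0    1  -4  |   -15 ]
R3 → R3 − R2
  [ 1  9/2  -3  |  11/2 ]
  [ 0    1  -2  |    -5 ]
  [ 0    0  -2  |   -10 ]
R3 → -1/2·R3
  [ 1  9/2  -3  |  11/2 ]
  [ 0    1  -2  |    -5 ]
  [ 0    0   1  |     5 ]
R2 → R2 + 2·R3
  [ 1  9/2  -3  |  11/2 ]
  [ 0    1   0  |     5 ]
  [ 0    0   1  |     5 ]
R1 → R1 + 3·R3
  [ 1  9/2  0  |  41/2 ]
  [ 0    1  0  |     5 ]
  [ 0    0  1  |     5 ]
R1 → R1 − 9/2·R2
  [ 1  0  0  |  -2 ]
  [ 0  1  0  |   5 ]
  [ 0  0  1  |   5 ]
Reading off the last column: x = -2, y = 5, z = 5.

(-2, 5, 5)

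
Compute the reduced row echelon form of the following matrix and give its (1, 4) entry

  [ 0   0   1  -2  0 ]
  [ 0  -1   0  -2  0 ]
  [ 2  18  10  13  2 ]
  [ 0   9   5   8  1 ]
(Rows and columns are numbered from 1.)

ρ1 <=> ρ3
  [ 2  18  10  13  2 ]
  [ 0  -1   0  -2  0 ]
  [ 0   0   1  -2  0 ]
  [ 0   9   5   8  1 ]
ρ1 ← 1/2·ρ1
  [ 1   9  5  13/2  1 ]
  [ 0  -1  0    -2  0 ]
  [ 0   0  1    -2  0 ]
  [ 0   9  5     8  1 ]
ρ2 ← -1·ρ2
  [ 1  9  5  13/2  1 ]
  [ 0  1  0     2  0 ]
  [ 0  0  1    -2  0 ]
  [ 0  9  5     8  1 ]
ρ4 ← ρ4 − 9·ρ2
  [ 1  9  5  13/2  1 ]
  [ 0  1  0     2  0 ]
  [ 0  0  1    -2  0 ]
  [ 0  0  5   -10  1 ]
ρ4 ← ρ4 − 5·ρ3
  [ 1  9  5  13/2  1 ]
  [ 0  1  0     2  0 ]
  [ 0  0  1    -2  0 ]
  [ 0  0  0     0  1 ]
ρ1 ← ρ1 − ρ4
  [ 1  9  5  13/2  0 ]
  [ 0  1  0     2  0 ]
  [ 0  0  1    -2  0 ]
  [ 0  0  0     0  1 ]
ρ1 ← ρ1 − 5·ρ3
  [ 1  9  0  33/2  0 ]
  [ 0  1  0     2  0 ]
  [ 0  0  1    -2  0 ]
  [ 0  0  0     0  1 ]
ρ1 ← ρ1 − 9·ρ2
  [ 1  0  0  -3/2  0 ]
  [ 0  1  0     2  0 ]
  [ 0  0  1    -2  0 ]
  [ 0  0  0     0  1 ]

-3/2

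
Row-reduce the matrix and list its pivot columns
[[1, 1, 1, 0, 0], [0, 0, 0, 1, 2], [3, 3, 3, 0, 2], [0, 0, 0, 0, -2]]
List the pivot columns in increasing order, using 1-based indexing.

ρ3 -> ρ3 − 3·ρ1
  [ 1  1  1  0   0 ]
  [ 0  0  0  1   2 ]
  [ 0  0  0  0   2 ]
  [ 0  0  0  0  -2 ]
ρ3 -> 1/2·ρ3
  [ 1  1  1  0   0 ]
  [ 0  0  0  1   2 ]
  [ 0  0  0  0   1 ]
  [ 0  0  0  0  -2 ]
ρ4 -> ρ4 + 2·ρ3
  [ 1  1  1  0  0 ]
  [ 0  0  0  1  2 ]
  [ 0  0  0  0  1 ]
  [ 0  0  0  0  0 ]
ρ2 -> ρ2 − 2·ρ3
  [ 1  1  1  0  0 ]
  [ 0  0  0  1  0 ]
  [ 0  0  0  0  1 ]
  [ 0  0  0  0  0 ]
Pivot columns are the columns containing a leading 1.

1, 4, 5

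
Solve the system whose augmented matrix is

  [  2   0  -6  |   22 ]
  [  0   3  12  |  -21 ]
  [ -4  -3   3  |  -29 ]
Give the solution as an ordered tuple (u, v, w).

(5, 1, -2)

Multiply ρ1 by 1/2.
Add 4 times ρ1 to ρ3.
Multiply ρ2 by 1/3.
Add 3 times ρ2 to ρ3.
Multiply ρ3 by 1/3.
Subtract 4 times ρ3 from ρ2.
Add 3 times ρ3 to ρ1.
Reading off the last column: u = 5, v = 1, w = -2.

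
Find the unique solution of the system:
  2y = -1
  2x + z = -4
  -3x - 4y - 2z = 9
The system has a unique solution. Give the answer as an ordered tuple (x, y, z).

Form the augmented matrix and row-reduce:
  [  0   2   0  |  -1 ]
  [  2   0   1  |  -4 ]
  [ -3  -4  -2  |   9 ]
ρ1 ↔ ρ2
  [  2   0   1  |  -4 ]
  [  0   2   0  |  -1 ]
  [ -3  -4  -2  |   9 ]
ρ1 -> 1/2·ρ1
  [  1   0  1/2  |  -2 ]
  [  0   2    0  |  -1 ]
  [ -3  -4   -2  |   9 ]
ρ3 -> ρ3 + 3·ρ1
  [ 1   0   1/2  |  -2 ]
  [ 0   2     0  |  -1 ]
  [ 0  -4  -1/2  |   3 ]
ρ2 -> 1/2·ρ2
  [ 1   0   1/2  |    -2 ]
  [ 0   1     0  |  -1/2 ]
  [ 0  -4  -1/2  |     3 ]
ρ3 -> ρ3 + 4·ρ2
  [ 1  0   1/2  |    -2 ]
  [ 0  1     0  |  -1/2 ]
  [ 0  0  -1/2  |     1 ]
ρ3 -> -2·ρ3
  [ 1  0  1/2  |    -2 ]
  [ 0  1    0  |  -1/2 ]
  [ 0  0    1  |    -2 ]
ρ1 -> ρ1 − 1/2·ρ3
  [ 1  0  0  |    -1 ]
  [ 0  1  0  |  -1/2 ]
  [ 0  0  1  |    -2 ]
Reading off the last column: x = -1, y = -1/2, z = -2.

(-1, -1/2, -2)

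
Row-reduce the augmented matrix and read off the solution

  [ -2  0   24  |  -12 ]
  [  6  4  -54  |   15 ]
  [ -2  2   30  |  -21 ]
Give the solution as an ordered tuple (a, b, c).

ρ1 -> -1/2·ρ1
  [  1  0  -12  |    6 ]
  [  6  4  -54  |   15 ]
  [ -2  2   30  |  -21 ]
ρ2 -> ρ2 − 6·ρ1
  [  1  0  -12  |    6 ]
  [  0  4   18  |  -21 ]
  [ -2  2   30  |  -21 ]
ρ3 -> ρ3 + 2·ρ1
  [ 1  0  -12  |    6 ]
  [ 0  4   18  |  -21 ]
  [ 0  2    6  |   -9 ]
ρ2 -> 1/4·ρ2
  [ 1  0  -12  |      6 ]
  [ 0  1  9/2  |  -21/4 ]
  [ 0  2    6  |     -9 ]
ρ3 -> ρ3 − 2·ρ2
  [ 1  0  -12  |      6 ]
  [ 0  1  9/2  |  -21/4 ]
  [ 0  0   -3  |    3/2 ]
ρ3 -> -1/3·ρ3
  [ 1  0  -12  |      6 ]
  [ 0  1  9/2  |  -21/4 ]
  [ 0  0    1  |   -1/2 ]
ρ2 -> ρ2 − 9/2·ρ3
  [ 1  0  -12  |     6 ]
  [ 0  1    0  |    -3 ]
  [ 0  0    1  |  -1/2 ]
ρ1 -> ρ1 + 12·ρ3
  [ 1  0  0  |     0 ]
  [ 0  1  0  |    -3 ]
  [ 0  0  1  |  -1/2 ]
Reading off the last column: a = 0, b = -3, c = -1/2.

(0, -3, -1/2)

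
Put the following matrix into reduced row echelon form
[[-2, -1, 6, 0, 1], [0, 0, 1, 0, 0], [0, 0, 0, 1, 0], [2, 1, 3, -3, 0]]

R1 ← -1/2·R1
  [ 1  1/2  -3   0  -1/2 ]
  [ 0    0   1   0     0 ]
  [ 0    0   0   1     0 ]
  [ 2    1   3  -3     0 ]
R4 ← R4 − 2·R1
  [ 1  1/2  -3   0  -1/2 ]
  [ 0    0   1   0     0 ]
  [ 0    0   0   1     0 ]
  [ 0    0   9  -3     1 ]
R4 ← R4 − 9·R2
  [ 1  1/2  -3   0  -1/2 ]
  [ 0    0   1   0     0 ]
  [ 0    0   0   1     0 ]
  [ 0    0   0  -3     1 ]
R4 ← R4 + 3·R3
  [ 1  1/2  -3  0  -1/2 ]
  [ 0    0   1  0     0 ]
  [ 0    0   0  1     0 ]
  [ 0    0   0  0     1 ]
R1 ← R1 + 1/2·R4
  [ 1  1/2  -3  0  0 ]
  [ 0    0   1  0  0 ]
  [ 0    0   0  1  0 ]
  [ 0    0   0  0  1 ]
R1 ← R1 + 3·R2
  [ 1  1/2  0  0  0 ]
  [ 0    0  1  0  0 ]
  [ 0    0  0  1  0 ]
  [ 0    0  0  0  1 ]

[[1, 1/2, 0, 0, 0], [0, 0, 1, 0, 0], [0, 0, 0, 1, 0], [0, 0, 0, 0, 1]]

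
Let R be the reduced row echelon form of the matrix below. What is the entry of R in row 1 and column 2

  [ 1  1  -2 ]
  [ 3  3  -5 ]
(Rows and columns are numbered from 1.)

R2 := R2 − 3·R1
  [ 1  1  -2 ]
  [ 0  0   1 ]
R1 := R1 + 2·R2
  [ 1  1  0 ]
  [ 0  0  1 ]

1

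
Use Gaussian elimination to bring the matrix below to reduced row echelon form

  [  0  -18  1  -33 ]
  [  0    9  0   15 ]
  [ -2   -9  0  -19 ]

R1 <=> R3
  [ -2   -9  0  -19 ]
  [  0    9  0   15 ]
  [  0  -18  1  -33 ]
R1 ← -1/2·R1
  [ 1  9/2  0  19/2 ]
  [ 0    9  0    15 ]
  [ 0  -18  1   -33 ]
R2 ← 1/9·R2
  [ 1  9/2  0  19/2 ]
  [ 0    1  0   5/3 ]
  [ 0  -18  1   -33 ]
R3 ← R3 + 18·R2
  [ 1  9/2  0  19/2 ]
  [ 0    1  0   5/3 ]
  [ 0    0  1    -3 ]
R1 ← R1 − 9/2·R2
  [ 1  0  0    2 ]
  [ 0  1  0  5/3 ]
  [ 0  0  1   -3 ]

[[1, 0, 0, 2], [0, 1, 0, 5/3], [0, 0, 1, -3]]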